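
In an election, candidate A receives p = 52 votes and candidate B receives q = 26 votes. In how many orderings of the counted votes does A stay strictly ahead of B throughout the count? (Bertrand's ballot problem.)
Strict-lead orderings = 116043807643289338428

Total orderings of the 78 votes with 52 for A: C(78, 52) = 348131422929868015284. By the Bertrand ballot formula (Cycle Lemma / reflection principle), the number of orderings in which A is strictly ahead of B throughout is (p − q)/(p + q) · C(p + q, p) = (52 − 26)/(52 + 26) · 348131422929868015284 = 116043807643289338428.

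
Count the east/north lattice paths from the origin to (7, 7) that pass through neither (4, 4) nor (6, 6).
Number of paths = 1024

Inclusion–exclusion. Total paths: C(14, 7) = 3432. Through P₁: C(8, 4)·C(6, 3) = 1400. Through P₂: C(12, 6)·C(2, 1) = 1848. Since P₁ is strictly southwest of P₂, a monotone path through both must visit P₁ then P₂; paths through both = C(8, 4)·C(4, 2)·C(2, 1) = 840. Avoid both = 3432 − 1400 − 1848 + 840 = 1024.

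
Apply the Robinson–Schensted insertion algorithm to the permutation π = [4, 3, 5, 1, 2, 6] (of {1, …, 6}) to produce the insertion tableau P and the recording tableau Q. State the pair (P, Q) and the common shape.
P = [1, 2, 6] / [3, 5] / [4];  Q = [1, 3, 6] / [2, 5] / [4];  common shape = (3, 2, 1)

Row-insert the values π_1, π_2, … into P one at a time, bumping the leftmost entry strictly greater than the inserted value down to the next row. The recording tableau Q records, in position (i, j), the step at which that cell was added to P.
  Insert 4 (step 1): P = [4];  Q = [1]
  Insert 3 (step 2): P = [3] / [4];  Q = [1] / [2]
  Insert 5 (step 3): P = [3, 5] / [4];  Q = [1, 3] / [2]
  Insert 1 (step 4): P = [1, 5] / [3] / [4];  Q = [1, 3] / [2] / [4]
  Insert 2 (step 5): P = [1, 2] / [3, 5] / [4];  Q = [1, 3] / [2, 5] / [4]
  Insert 6 (step 6): P = [1, 2, 6] / [3, 5] / [4];  Q = [1, 3, 6] / [2, 5] / [4]
Final shape: (3, 2, 1).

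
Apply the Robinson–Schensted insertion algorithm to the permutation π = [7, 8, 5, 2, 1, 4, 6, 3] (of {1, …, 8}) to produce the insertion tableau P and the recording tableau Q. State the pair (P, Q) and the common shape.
P = [1, 3, 6] / [2, 4] / [5, 8] / [7];  Q = [1, 2, 7] / [3, 6] / [4, 8] / [5];  common shape = (3, 2, 2, 1)

Row-insert the values π_1, π_2, … into P one at a time, bumping the leftmost entry strictly greater than the inserted value down to the next row. The recording tableau Q records, in position (i, j), the step at which that cell was added to P.
  Insert 7 (step 1): P = [7];  Q = [1]
  Insert 8 (step 2): P = [7, 8];  Q = [1, 2]
  Insert 5 (step 3): P = [5, 8] / [7];  Q = [1, 2] / [3]
  Insert 2 (step 4): P = [2, 8] / [5] / [7];  Q = [1, 2] / [3] / [4]
  Insert 1 (step 5): P = [1, 8] / [2] / [5] / [7];  Q = [1, 2] / [3] / [4] / [5]
  Insert 4 (step 6): P = [1, 4] / [2, 8] / [5] / [7];  Q = [1, 2] / [3, 6] / [4] / [5]
  Insert 6 (step 7): P = [1, 4, 6] / [2, 8] / [5] / [7];  Q = [1, 2, 7] / [3, 6] / [4] / [5]
  Insert 3 (step 8): P = [1, 3, 6] / [2, 4] / [5, 8] / [7];  Q = [1, 2, 7] / [3, 6] / [4, 8] / [5]
Final shape: (3, 2, 2, 1).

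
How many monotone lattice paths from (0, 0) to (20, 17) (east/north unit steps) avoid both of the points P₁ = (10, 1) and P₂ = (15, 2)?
Number of paths = 15845854345

Inclusion–exclusion. Total paths: C(37, 20) = 15905368710. Through P₁: C(11, 10)·C(26, 10) = 58429085. Through P₂: C(17, 15)·C(20, 5) = 2108544. Since P₁ is strictly southwest of P₂, a monotone path through both must visit P₁ then P₂; paths through both = C(11, 10)·C(6, 5)·C(20, 5) = 1023264. Avoid both = 15905368710 − 58429085 − 2108544 + 1023264 = 15845854345.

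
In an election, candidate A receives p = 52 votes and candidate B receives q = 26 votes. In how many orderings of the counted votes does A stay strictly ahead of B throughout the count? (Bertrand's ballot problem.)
Strict-lead orderings = 116043807643289338428

Total orderings of the 78 votes with 52 for A: C(78, 52) = 348131422929868015284. By the Bertrand ballot formula (Cycle Lemma / reflection principle), the number of orderings in which A is strictly ahead of B throughout is (p − q)/(p + q) · C(p + q, p) = (52 − 26)/(52 + 26) · 348131422929868015284 = 116043807643289338428.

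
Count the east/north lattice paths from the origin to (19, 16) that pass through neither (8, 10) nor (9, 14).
Number of paths = 3478885542

Inclusion–exclusion. Total paths: C(35, 19) = 4059928950. Through P₁: C(18, 8)·C(17, 11) = 541549008. Through P₂: C(23, 9)·C(12, 10) = 53934540. Since P₁ is strictly southwest of P₂, a monotone path through both must visit P₁ then P₂; paths through both = C(18, 8)·C(5, 1)·C(12, 10) = 14440140. Avoid both = 4059928950 − 541549008 − 53934540 + 14440140 = 3478885542.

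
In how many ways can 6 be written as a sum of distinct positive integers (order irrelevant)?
q(6) = 4

List partitions of 6 into distinct parts: 6, 5+1, 4+2, 3+2+1. There are q(6) = 4. (Euler: this equals the number of odd-part partitions of 6.)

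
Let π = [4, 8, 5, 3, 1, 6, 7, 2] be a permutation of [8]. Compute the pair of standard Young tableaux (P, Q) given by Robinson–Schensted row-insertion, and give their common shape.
P = [1, 2, 6, 7] / [3, 5] / [4] / [8];  Q = [1, 2, 6, 7] / [3, 8] / [4] / [5];  common shape = (4, 2, 1, 1)

Row-insert the values π_1, π_2, … into P one at a time, bumping the leftmost entry strictly greater than the inserted value down to the next row. The recording tableau Q records, in position (i, j), the step at which that cell was added to P.
  Insert 4 (step 1): P = [4];  Q = [1]
  Insert 8 (step 2): P = [4, 8];  Q = [1, 2]
  Insert 5 (step 3): P = [4, 5] / [8];  Q = [1, 2] / [3]
  Insert 3 (step 4): P = [3, 5] / [4] / [8];  Q = [1, 2] / [3] / [4]
  Insert 1 (step 5): P = [1, 5] / [3] / [4] / [8];  Q = [1, 2] / [3] / [4] / [5]
  Insert 6 (step 6): P = [1, 5, 6] / [3] / [4] / [8];  Q = [1, 2, 6] / [3] / [4] / [5]
  Insert 7 (step 7): P = [1, 5, 6, 7] / [3] / [4] / [8];  Q = [1, 2, 6, 7] / [3] / [4] / [5]
  Insert 2 (step 8): P = [1, 2, 6, 7] / [3, 5] / [4] / [8];  Q = [1, 2, 6, 7] / [3, 8] / [4] / [5]
Final shape: (4, 2, 1, 1).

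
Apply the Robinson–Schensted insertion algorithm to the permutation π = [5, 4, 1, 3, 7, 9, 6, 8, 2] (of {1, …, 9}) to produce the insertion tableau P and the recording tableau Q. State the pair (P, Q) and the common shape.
P = [1, 2, 6, 8] / [3, 7, 9] / [4] / [5];  Q = [1, 4, 5, 6] / [2, 7, 8] / [3] / [9];  common shape = (4, 3, 1, 1)

Row-insert the values π_1, π_2, … into P one at a time, bumping the leftmost entry strictly greater than the inserted value down to the next row. The recording tableau Q records, in position (i, j), the step at which that cell was added to P.
  Insert 5 (step 1): P = [5];  Q = [1]
  Insert 4 (step 2): P = [4] / [5];  Q = [1] / [2]
  Insert 1 (step 3): P = [1] / [4] / [5];  Q = [1] / [2] / [3]
  Insert 3 (step 4): P = [1, 3] / [4] / [5];  Q = [1, 4] / [2] / [3]
  Insert 7 (step 5): P = [1, 3, 7] / [4] / [5];  Q = [1, 4, 5] / [2] / [3]
  Insert 9 (step 6): P = [1, 3, 7, 9] / [4] / [5];  Q = [1, 4, 5, 6] / [2] / [3]
  Insert 6 (step 7): P = [1, 3, 6, 9] / [4, 7] / [5];  Q = [1, 4, 5, 6] / [2, 7] / [3]
  Insert 8 (step 8): P = [1, 3, 6, 8] / [4, 7, 9] / [5];  Q = [1, 4, 5, 6] / [2, 7, 8] / [3]
  Insert 2 (step 9): P = [1, 2, 6, 8] / [3, 7, 9] / [4] / [5];  Q = [1, 4, 5, 6] / [2, 7, 8] / [3] / [9]
Final shape: (4, 3, 1, 1).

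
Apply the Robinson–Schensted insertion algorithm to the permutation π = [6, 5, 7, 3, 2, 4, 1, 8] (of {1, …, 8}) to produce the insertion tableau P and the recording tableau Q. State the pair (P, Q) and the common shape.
P = [1, 4, 8] / [2, 7] / [3] / [5] / [6];  Q = [1, 3, 8] / [2, 6] / [4] / [5] / [7];  common shape = (3, 2, 1, 1, 1)

Row-insert the values π_1, π_2, … into P one at a time, bumping the leftmost entry strictly greater than the inserted value down to the next row. The recording tableau Q records, in position (i, j), the step at which that cell was added to P.
  Insert 6 (step 1): P = [6];  Q = [1]
  Insert 5 (step 2): P = [5] / [6];  Q = [1] / [2]
  Insert 7 (step 3): P = [5, 7] / [6];  Q = [1, 3] / [2]
  Insert 3 (step 4): P = [3, 7] / [5] / [6];  Q = [1, 3] / [2] / [4]
  Insert 2 (step 5): P = [2, 7] / [3] / [5] / [6];  Q = [1, 3] / [2] / [4] / [5]
  Insert 4 (step 6): P = [2, 4] / [3, 7] / [5] / [6];  Q = [1, 3] / [2, 6] / [4] / [5]
  Insert 1 (step 7): P = [1, 4] / [2, 7] / [3] / [5] / [6];  Q = [1, 3] / [2, 6] / [4] / [5] / [7]
  Insert 8 (step 8): P = [1, 4, 8] / [2, 7] / [3] / [5] / [6];  Q = [1, 3, 8] / [2, 6] / [4] / [5] / [7]
Final shape: (3, 2, 1, 1, 1).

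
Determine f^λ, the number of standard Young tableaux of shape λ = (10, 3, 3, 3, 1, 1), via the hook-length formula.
# SYT of shape (10, 3, 3, 3, 1, 1) = 84651840

Hook-length formula: f^λ = n! / Π hook(c), product over all cells c of the Young diagram. For λ = (10, 3, 3, 3, 1, 1), n = 21 boxes. Hook lengths by row (left-to-right, top-to-bottom): [15, 12, 11, 7, 6, 5, 4, 3, 2, 1]; [7, 4, 3]; [6, 3, 2]; [5, 2, 1]; [2]; [1]. Product of hooks = 603542016000. So f^λ = 21! / 603542016000 = 51090942171709440000 / 603542016000 = 84651840.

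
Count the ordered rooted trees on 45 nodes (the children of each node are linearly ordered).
C_44 = 583300119592996693088040

These ordered rooted trees are counted by the Catalan number C_n = (1/(n + 1)) · C(2n, n). For n = 44: C_44 = (1/45) · C(88, 44) = 26248505381684851188961800/45 = 583300119592996693088040.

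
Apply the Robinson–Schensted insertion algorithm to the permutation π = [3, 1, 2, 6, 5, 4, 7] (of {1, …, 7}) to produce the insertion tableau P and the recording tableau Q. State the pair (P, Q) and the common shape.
P = [1, 2, 4, 7] / [3, 5] / [6];  Q = [1, 3, 4, 7] / [2, 5] / [6];  common shape = (4, 2, 1)

Row-insert the values π_1, π_2, … into P one at a time, bumping the leftmost entry strictly greater than the inserted value down to the next row. The recording tableau Q records, in position (i, j), the step at which that cell was added to P.
  Insert 3 (step 1): P = [3];  Q = [1]
  Insert 1 (step 2): P = [1] / [3];  Q = [1] / [2]
  Insert 2 (step 3): P = [1, 2] / [3];  Q = [1, 3] / [2]
  Insert 6 (step 4): P = [1, 2, 6] / [3];  Q = [1, 3, 4] / [2]
  Insert 5 (step 5): P = [1, 2, 5] / [3, 6];  Q = [1, 3, 4] / [2, 5]
  Insert 4 (step 6): P = [1, 2, 4] / [3, 5] / [6];  Q = [1, 3, 4] / [2, 5] / [6]
  Insert 7 (step 7): P = [1, 2, 4, 7] / [3, 5] / [6];  Q = [1, 3, 4, 7] / [2, 5] / [6]
Final shape: (4, 2, 1).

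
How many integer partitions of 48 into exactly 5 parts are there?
p(48, 5 parts) = 2233

Partitions of n into exactly k parts are in bijection with partitions of n − k into at most k parts (subtract 1 from each part). So p(48, exactly 5) = p(43, parts ≤ 5). Computing via the recurrence p(m, j) = p(m, j−1) + p(m−j, j) gives 2233.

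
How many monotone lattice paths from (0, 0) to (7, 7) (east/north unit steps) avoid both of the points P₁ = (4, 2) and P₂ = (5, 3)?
Number of paths = 2202

Inclusion–exclusion. Total paths: C(14, 7) = 3432. Through P₁: C(6, 4)·C(8, 3) = 840. Through P₂: C(8, 5)·C(6, 2) = 840. Since P₁ is strictly southwest of P₂, a monotone path through both must visit P₁ then P₂; paths through both = C(6, 4)·C(2, 1)·C(6, 2) = 450. Avoid both = 3432 − 840 − 840 + 450 = 2202.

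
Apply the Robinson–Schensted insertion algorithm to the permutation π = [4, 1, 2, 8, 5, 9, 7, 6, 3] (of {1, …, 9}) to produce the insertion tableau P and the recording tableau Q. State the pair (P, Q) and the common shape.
P = [1, 2, 3, 6] / [4, 5, 9] / [7] / [8];  Q = [1, 3, 4, 6] / [2, 5, 7] / [8] / [9];  common shape = (4, 3, 1, 1)

Row-insert the values π_1, π_2, … into P one at a time, bumping the leftmost entry strictly greater than the inserted value down to the next row. The recording tableau Q records, in position (i, j), the step at which that cell was added to P.
  Insert 4 (step 1): P = [4];  Q = [1]
  Insert 1 (step 2): P = [1] / [4];  Q = [1] / [2]
  Insert 2 (step 3): P = [1, 2] / [4];  Q = [1, 3] / [2]
  Insert 8 (step 4): P = [1, 2, 8] / [4];  Q = [1, 3, 4] / [2]
  Insert 5 (step 5): P = [1, 2, 5] / [4, 8];  Q = [1, 3, 4] / [2, 5]
  Insert 9 (step 6): P = [1, 2, 5, 9] / [4, 8];  Q = [1, 3, 4, 6] / [2, 5]
  Insert 7 (step 7): P = [1, 2, 5, 7] / [4, 8, 9];  Q = [1, 3, 4, 6] / [2, 5, 7]
  Insert 6 (step 8): P = [1, 2, 5, 6] / [4, 7, 9] / [8];  Q = [1, 3, 4, 6] / [2, 5, 7] / [8]
  Insert 3 (step 9): P = [1, 2, 3, 6] / [4, 5, 9] / [7] / [8];  Q = [1, 3, 4, 6] / [2, 5, 7] / [8] / [9]
Final shape: (4, 3, 1, 1).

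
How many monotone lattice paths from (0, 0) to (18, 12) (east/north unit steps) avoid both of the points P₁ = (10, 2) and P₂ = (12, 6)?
Number of paths = 67366821

Inclusion–exclusion. Total paths: C(30, 18) = 86493225. Through P₁: C(12, 10)·C(18, 8) = 2888028. Through P₂: C(18, 12)·C(12, 6) = 17153136. Since P₁ is strictly southwest of P₂, a monotone path through both must visit P₁ then P₂; paths through both = C(12, 10)·C(6, 2)·C(12, 6) = 914760. Avoid both = 86493225 − 2888028 − 17153136 + 914760 = 67366821.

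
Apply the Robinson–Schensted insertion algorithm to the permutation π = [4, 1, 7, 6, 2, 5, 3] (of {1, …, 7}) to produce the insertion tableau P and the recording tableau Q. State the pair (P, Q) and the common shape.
P = [1, 2, 3] / [4, 5] / [6] / [7];  Q = [1, 3, 6] / [2, 4] / [5] / [7];  common shape = (3, 2, 1, 1)

Row-insert the values π_1, π_2, … into P one at a time, bumping the leftmost entry strictly greater than the inserted value down to the next row. The recording tableau Q records, in position (i, j), the step at which that cell was added to P.
  Insert 4 (step 1): P = [4];  Q = [1]
  Insert 1 (step 2): P = [1] / [4];  Q = [1] / [2]
  Insert 7 (step 3): P = [1, 7] / [4];  Q = [1, 3] / [2]
  Insert 6 (step 4): P = [1, 6] / [4, 7];  Q = [1, 3] / [2, 4]
  Insert 2 (step 5): P = [1, 2] / [4, 6] / [7];  Q = [1, 3] / [2, 4] / [5]
  Insert 5 (step 6): P = [1, 2, 5] / [4, 6] / [7];  Q = [1, 3, 6] / [2, 4] / [5]
  Insert 3 (step 7): P = [1, 2, 3] / [4, 5] / [6] / [7];  Q = [1, 3, 6] / [2, 4] / [5] / [7]
Final shape: (3, 2, 1, 1).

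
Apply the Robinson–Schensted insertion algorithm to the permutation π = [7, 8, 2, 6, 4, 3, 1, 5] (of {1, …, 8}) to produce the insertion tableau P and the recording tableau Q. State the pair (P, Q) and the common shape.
P = [1, 3, 5] / [2, 8] / [4] / [6] / [7];  Q = [1, 2, 8] / [3, 4] / [5] / [6] / [7];  common shape = (3, 2, 1, 1, 1)

Row-insert the values π_1, π_2, … into P one at a time, bumping the leftmost entry strictly greater than the inserted value down to the next row. The recording tableau Q records, in position (i, j), the step at which that cell was added to P.
  Insert 7 (step 1): P = [7];  Q = [1]
  Insert 8 (step 2): P = [7, 8];  Q = [1, 2]
  Insert 2 (step 3): P = [2, 8] / [7];  Q = [1, 2] / [3]
  Insert 6 (step 4): P = [2, 6] / [7, 8];  Q = [1, 2] / [3, 4]
  Insert 4 (step 5): P = [2, 4] / [6, 8] / [7];  Q = [1, 2] / [3, 4] / [5]
  Insert 3 (step 6): P = [2, 3] / [4, 8] / [6] / [7];  Q = [1, 2] / [3, 4] / [5] / [6]
  Insert 1 (step 7): P = [1, 3] / [2, 8] / [4] / [6] / [7];  Q = [1, 2] / [3, 4] / [5] / [6] / [7]
  Insert 5 (step 8): P = [1, 3, 5] / [2, 8] / [4] / [6] / [7];  Q = [1, 2, 8] / [3, 4] / [5] / [6] / [7]
Final shape: (3, 2, 1, 1, 1).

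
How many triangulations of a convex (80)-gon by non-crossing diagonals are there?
C_78 = 73745243611532458459690151854647329239335600

These polygon triangulations are counted by the Catalan number C_n = (1/(n + 1)) · C(2n, n). For n = 78: C_78 = (1/79) · C(156, 78) = 5825874245311064218315521996517139009907512400/79 = 73745243611532458459690151854647329239335600.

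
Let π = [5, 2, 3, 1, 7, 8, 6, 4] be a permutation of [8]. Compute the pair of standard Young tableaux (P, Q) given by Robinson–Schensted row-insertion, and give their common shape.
P = [1, 3, 4, 8] / [2, 6] / [5, 7];  Q = [1, 3, 5, 6] / [2, 7] / [4, 8];  common shape = (4, 2, 2)

Row-insert the values π_1, π_2, … into P one at a time, bumping the leftmost entry strictly greater than the inserted value down to the next row. The recording tableau Q records, in position (i, j), the step at which that cell was added to P.
  Insert 5 (step 1): P = [5];  Q = [1]
  Insert 2 (step 2): P = [2] / [5];  Q = [1] / [2]
  Insert 3 (step 3): P = [2, 3] / [5];  Q = [1, 3] / [2]
  Insert 1 (step 4): P = [1, 3] / [2] / [5];  Q = [1, 3] / [2] / [4]
  Insert 7 (step 5): P = [1, 3, 7] / [2] / [5];  Q = [1, 3, 5] / [2] / [4]
  Insert 8 (step 6): P = [1, 3, 7, 8] / [2] / [5];  Q = [1, 3, 5, 6] / [2] / [4]
  Insert 6 (step 7): P = [1, 3, 6, 8] / [2, 7] / [5];  Q = [1, 3, 5, 6] / [2, 7] / [4]
  Insert 4 (step 8): P = [1, 3, 4, 8] / [2, 6] / [5, 7];  Q = [1, 3, 5, 6] / [2, 7] / [4, 8]
Final shape: (4, 2, 2).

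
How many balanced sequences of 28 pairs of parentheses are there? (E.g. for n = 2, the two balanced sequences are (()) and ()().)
C_28 = 263747951750360

These balanced parentheses are counted by the Catalan number C_n = (1/(n + 1)) · C(2n, n). For n = 28: C_28 = (1/29) · C(56, 28) = 7648690600760440/29 = 263747951750360.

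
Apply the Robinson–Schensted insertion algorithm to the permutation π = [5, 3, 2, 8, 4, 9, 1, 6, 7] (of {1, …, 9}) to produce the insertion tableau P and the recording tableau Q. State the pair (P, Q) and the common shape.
P = [1, 4, 6, 7] / [2, 8, 9] / [3] / [5];  Q = [1, 4, 6, 9] / [2, 5, 8] / [3] / [7];  common shape = (4, 3, 1, 1)

Row-insert the values π_1, π_2, … into P one at a time, bumping the leftmost entry strictly greater than the inserted value down to the next row. The recording tableau Q records, in position (i, j), the step at which that cell was added to P.
  Insert 5 (step 1): P = [5];  Q = [1]
  Insert 3 (step 2): P = [3] / [5];  Q = [1] / [2]
  Insert 2 (step 3): P = [2] / [3] / [5];  Q = [1] / [2] / [3]
  Insert 8 (step 4): P = [2, 8] / [3] / [5];  Q = [1, 4] / [2] / [3]
  Insert 4 (step 5): P = [2, 4] / [3, 8] / [5];  Q = [1, 4] / [2, 5] / [3]
  Insert 9 (step 6): P = [2, 4, 9] / [3, 8] / [5];  Q = [1, 4, 6] / [2, 5] / [3]
  Insert 1 (step 7): P = [1, 4, 9] / [2, 8] / [3] / [5];  Q = [1, 4, 6] / [2, 5] / [3] / [7]
  Insert 6 (step 8): P = [1, 4, 6] / [2, 8, 9] / [3] / [5];  Q = [1, 4, 6] / [2, 5, 8] / [3] / [7]
  Insert 7 (step 9): P = [1, 4, 6, 7] / [2, 8, 9] / [3] / [5];  Q = [1, 4, 6, 9] / [2, 5, 8] / [3] / [7]
Final shape: (4, 3, 1, 1).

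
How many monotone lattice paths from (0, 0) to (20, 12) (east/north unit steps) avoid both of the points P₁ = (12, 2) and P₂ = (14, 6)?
Number of paths = 187257882

Inclusion–exclusion. Total paths: C(32, 20) = 225792840. Through P₁: C(14, 12)·C(18, 8) = 3981978. Through P₂: C(20, 14)·C(12, 6) = 35814240. Since P₁ is strictly southwest of P₂, a monotone path through both must visit P₁ then P₂; paths through both = C(14, 12)·C(6, 2)·C(12, 6) = 1261260. Avoid both = 225792840 − 3981978 − 35814240 + 1261260 = 187257882.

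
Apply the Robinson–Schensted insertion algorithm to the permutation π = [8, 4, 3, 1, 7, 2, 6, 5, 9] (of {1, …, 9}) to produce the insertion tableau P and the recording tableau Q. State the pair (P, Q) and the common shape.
P = [1, 2, 5, 9] / [3, 6] / [4, 7] / [8];  Q = [1, 5, 7, 9] / [2, 6] / [3, 8] / [4];  common shape = (4, 2, 2, 1)

Row-insert the values π_1, π_2, … into P one at a time, bumping the leftmost entry strictly greater than the inserted value down to the next row. The recording tableau Q records, in position (i, j), the step at which that cell was added to P.
  Insert 8 (step 1): P = [8];  Q = [1]
  Insert 4 (step 2): P = [4] / [8];  Q = [1] / [2]
  Insert 3 (step 3): P = [3] / [4] / [8];  Q = [1] / [2] / [3]
  Insert 1 (step 4): P = [1] / [3] / [4] / [8];  Q = [1] / [2] / [3] / [4]
  Insert 7 (step 5): P = [1, 7] / [3] / [4] / [8];  Q = [1, 5] / [2] / [3] / [4]
  Insert 2 (step 6): P = [1, 2] / [3, 7] / [4] / [8];  Q = [1, 5] / [2, 6] / [3] / [4]
  Insert 6 (step 7): P = [1, 2, 6] / [3, 7] / [4] / [8];  Q = [1, 5, 7] / [2, 6] / [3] / [4]
  Insert 5 (step 8): P = [1, 2, 5] / [3, 6] / [4, 7] / [8];  Q = [1, 5, 7] / [2, 6] / [3, 8] / [4]
  Insert 9 (step 9): P = [1, 2, 5, 9] / [3, 6] / [4, 7] / [8];  Q = [1, 5, 7, 9] / [2, 6] / [3, 8] / [4]
Final shape: (4, 2, 2, 1).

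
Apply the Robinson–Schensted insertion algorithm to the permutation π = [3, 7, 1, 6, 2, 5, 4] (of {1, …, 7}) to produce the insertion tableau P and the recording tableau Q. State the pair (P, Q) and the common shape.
P = [1, 2, 4] / [3, 5] / [6] / [7];  Q = [1, 2, 6] / [3, 4] / [5] / [7];  common shape = (3, 2, 1, 1)

Row-insert the values π_1, π_2, … into P one at a time, bumping the leftmost entry strictly greater than the inserted value down to the next row. The recording tableau Q records, in position (i, j), the step at which that cell was added to P.
  Insert 3 (step 1): P = [3];  Q = [1]
  Insert 7 (step 2): P = [3, 7];  Q = [1, 2]
  Insert 1 (step 3): P = [1, 7] / [3];  Q = [1, 2] / [3]
  Insert 6 (step 4): P = [1, 6] / [3, 7];  Q = [1, 2] / [3, 4]
  Insert 2 (step 5): P = [1, 2] / [3, 6] / [7];  Q = [1, 2] / [3, 4] / [5]
  Insert 5 (step 6): P = [1, 2, 5] / [3, 6] / [7];  Q = [1, 2, 6] / [3, 4] / [5]
  Insert 4 (step 7): P = [1, 2, 4] / [3, 5] / [6] / [7];  Q = [1, 2, 6] / [3, 4] / [5] / [7]
Final shape: (3, 2, 1, 1).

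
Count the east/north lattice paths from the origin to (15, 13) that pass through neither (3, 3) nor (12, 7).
Number of paths = 21477848

Inclusion–exclusion. Total paths: C(28, 15) = 37442160. Through P₁: C(6, 3)·C(22, 12) = 12932920. Through P₂: C(19, 12)·C(9, 3) = 4232592. Since P₁ is strictly southwest of P₂, a monotone path through both must visit P₁ then P₂; paths through both = C(6, 3)·C(13, 9)·C(9, 3) = 1201200. Avoid both = 37442160 − 12932920 − 4232592 + 1201200 = 21477848.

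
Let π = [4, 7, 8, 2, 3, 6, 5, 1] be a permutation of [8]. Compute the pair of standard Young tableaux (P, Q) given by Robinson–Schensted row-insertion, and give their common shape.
P = [1, 3, 5] / [2, 6, 8] / [4] / [7];  Q = [1, 2, 3] / [4, 5, 6] / [7] / [8];  common shape = (3, 3, 1, 1)

Row-insert the values π_1, π_2, … into P one at a time, bumping the leftmost entry strictly greater than the inserted value down to the next row. The recording tableau Q records, in position (i, j), the step at which that cell was added to P.
  Insert 4 (step 1): P = [4];  Q = [1]
  Insert 7 (step 2): P = [4, 7];  Q = [1, 2]
  Insert 8 (step 3): P = [4, 7, 8];  Q = [1, 2, 3]
  Insert 2 (step 4): P = [2, 7, 8] / [4];  Q = [1, 2, 3] / [4]
  Insert 3 (step 5): P = [2, 3, 8] / [4, 7];  Q = [1, 2, 3] / [4, 5]
  Insert 6 (step 6): P = [2, 3, 6] / [4, 7, 8];  Q = [1, 2, 3] / [4, 5, 6]
  Insert 5 (step 7): P = [2, 3, 5] / [4, 6, 8] / [7];  Q = [1, 2, 3] / [4, 5, 6] / [7]
  Insert 1 (step 8): P = [1, 3, 5] / [2, 6, 8] / [4] / [7];  Q = [1, 2, 3] / [4, 5, 6] / [7] / [8]
Final shape: (3, 3, 1, 1).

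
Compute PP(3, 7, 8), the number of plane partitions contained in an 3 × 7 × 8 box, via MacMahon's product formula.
PP(3, 7, 8) = 4971151900

Evaluate the triple product over i = 1..3, j = 1..7, k = 1..8. The factors are (2/1) · (3/2) · (4/3) · (5/4) · (6/5) · (7/6) · (8/7) · (9/8) · … (168 factors total). The numerators and denominators telescope so the product is an integer; carrying out the multiplication exactly gives PP(3, 7, 8) = 4971151900.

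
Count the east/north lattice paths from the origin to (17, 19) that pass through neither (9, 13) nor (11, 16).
Number of paths = 6426393960

Inclusion–exclusion. Total paths: C(36, 17) = 8597496600. Through P₁: C(22, 9)·C(14, 8) = 1493752260. Through P₂: C(27, 11)·C(9, 6) = 1095183180. Since P₁ is strictly southwest of P₂, a monotone path through both must visit P₁ then P₂; paths through both = C(22, 9)·C(5, 2)·C(9, 6) = 417832800. Avoid both = 8597496600 − 1493752260 − 1095183180 + 417832800 = 6426393960.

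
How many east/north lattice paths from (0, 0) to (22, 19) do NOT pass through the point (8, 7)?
Number of paths = 182515370700

Total paths from (0, 0) to (22, 19): C(41, 22) = 244662670200. Paths through (8, 7): (paths (0, 0) → (8, 7)) × (paths (8, 7) → (22, 19)) = C(15, 8) · C(26, 14) = 6435 · 9657700 = 62147299500. Avoidance count = 244662670200 − 62147299500 = 182515370700.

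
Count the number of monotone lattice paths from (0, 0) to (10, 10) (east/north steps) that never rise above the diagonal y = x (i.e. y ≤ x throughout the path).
Number of paths = 16796

By the reflection principle (André's argument), the number of monotone paths to (10, 10) with n ≤ m that never go above y = x is C(20, 10) − C(20, 11) = 184756 − 167960 = 16796.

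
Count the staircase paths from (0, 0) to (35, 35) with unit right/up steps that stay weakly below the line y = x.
C_35 = 3116285494907301262

These NE paths below the diagonal are counted by the Catalan number C_n = (1/(n + 1)) · C(2n, n). For n = 35: C_35 = (1/36) · C(70, 35) = 112186277816662845432/36 = 3116285494907301262.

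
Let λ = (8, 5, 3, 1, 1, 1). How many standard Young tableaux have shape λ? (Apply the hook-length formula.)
# SYT of shape (8, 5, 3, 1, 1, 1) = 27855520

Hook-length formula: f^λ = n! / Π hook(c), product over all cells c of the Young diagram. For λ = (8, 5, 3, 1, 1, 1), n = 19 boxes. Hook lengths by row (left-to-right, top-to-bottom): [13, 9, 8, 6, 5, 3, 2, 1]; [9, 5, 4, 2, 1]; [6, 2, 1]; [3]; [2]; [1]. Product of hooks = 4367001600. So f^λ = 19! / 4367001600 = 121645100408832000 / 4367001600 = 27855520.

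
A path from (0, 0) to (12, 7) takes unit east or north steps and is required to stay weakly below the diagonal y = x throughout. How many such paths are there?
Number of paths = 23256

By the reflection principle (André's argument), the number of monotone paths to (12, 7) with n ≤ m that never go above y = x is C(19, 12) − C(19, 13) = 50388 − 27132 = 23256.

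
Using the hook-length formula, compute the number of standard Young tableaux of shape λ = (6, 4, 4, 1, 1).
# SYT of shape (6, 4, 4, 1, 1) = 411840

Hook-length formula: f^λ = n! / Π hook(c), product over all cells c of the Young diagram. For λ = (6, 4, 4, 1, 1), n = 16 boxes. Hook lengths by row (left-to-right, top-to-bottom): [10, 7, 6, 5, 2, 1]; [7, 4, 3, 2]; [6, 3, 2, 1]; [2]; [1]. Product of hooks = 50803200. So f^λ = 16! / 50803200 = 20922789888000 / 50803200 = 411840.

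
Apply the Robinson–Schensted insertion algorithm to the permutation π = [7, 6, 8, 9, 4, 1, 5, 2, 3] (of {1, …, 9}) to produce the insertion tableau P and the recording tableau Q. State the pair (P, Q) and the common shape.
P = [1, 2, 3] / [4, 5, 9] / [6, 8] / [7];  Q = [1, 3, 4] / [2, 7, 9] / [5, 8] / [6];  common shape = (3, 3, 2, 1)

Row-insert the values π_1, π_2, … into P one at a time, bumping the leftmost entry strictly greater than the inserted value down to the next row. The recording tableau Q records, in position (i, j), the step at which that cell was added to P.
  Insert 7 (step 1): P = [7];  Q = [1]
  Insert 6 (step 2): P = [6] / [7];  Q = [1] / [2]
  Insert 8 (step 3): P = [6, 8] / [7];  Q = [1, 3] / [2]
  Insert 9 (step 4): P = [6, 8, 9] / [7];  Q = [1, 3, 4] / [2]
  Insert 4 (step 5): P = [4, 8, 9] / [6] / [7];  Q = [1, 3, 4] / [2] / [5]
  Insert 1 (step 6): P = [1, 8, 9] / [4] / [6] / [7];  Q = [1, 3, 4] / [2] / [5] / [6]
  Insert 5 (step 7): P = [1, 5, 9] / [4, 8] / [6] / [7];  Q = [1, 3, 4] / [2, 7] / [5] / [6]
  Insert 2 (step 8): P = [1, 2, 9] / [4, 5] / [6, 8] / [7];  Q = [1, 3, 4] / [2, 7] / [5, 8] / [6]
  Insert 3 (step 9): P = [1, 2, 3] / [4, 5, 9] / [6, 8] / [7];  Q = [1, 3, 4] / [2, 7, 9] / [5, 8] / [6]
Final shape: (3, 3, 2, 1).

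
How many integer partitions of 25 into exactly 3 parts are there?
p(25, 3 parts) = 52

Partitions of n into exactly k parts are in bijection with partitions of n − k into at most k parts (subtract 1 from each part). So p(25, exactly 3) = p(22, parts ≤ 3). Computing via the recurrence p(m, j) = p(m, j−1) + p(m−j, j) gives 52.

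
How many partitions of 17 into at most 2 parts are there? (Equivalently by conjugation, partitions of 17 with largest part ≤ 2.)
p(17, parts ≤ 2) = 9

Use the recurrence p(n, m) = p(n, m−1) + p(n−m, m): either the largest part is < m (count p(n, m−1)) or the largest part is exactly m (remove one copy of m, count p(n−m, m)). With p(0, ·) = 1 this gives p(17, parts ≤ 2) = 9. (By conjugating Young diagrams, this also counts partitions of 17 into at most 2 parts.)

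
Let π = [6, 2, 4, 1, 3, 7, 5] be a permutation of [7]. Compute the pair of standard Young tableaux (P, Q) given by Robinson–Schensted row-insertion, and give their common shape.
P = [1, 3, 5] / [2, 4, 7] / [6];  Q = [1, 3, 6] / [2, 5, 7] / [4];  common shape = (3, 3, 1)

Row-insert the values π_1, π_2, … into P one at a time, bumping the leftmost entry strictly greater than the inserted value down to the next row. The recording tableau Q records, in position (i, j), the step at which that cell was added to P.
  Insert 6 (step 1): P = [6];  Q = [1]
  Insert 2 (step 2): P = [2] / [6];  Q = [1] / [2]
  Insert 4 (step 3): P = [2, 4] / [6];  Q = [1, 3] / [2]
  Insert 1 (step 4): P = [1, 4] / [2] / [6];  Q = [1, 3] / [2] / [4]
  Insert 3 (step 5): P = [1, 3] / [2, 4] / [6];  Q = [1, 3] / [2, 5] / [4]
  Insert 7 (step 6): P = [1, 3, 7] / [2, 4] / [6];  Q = [1, 3, 6] / [2, 5] / [4]
  Insert 5 (step 7): P = [1, 3, 5] / [2, 4, 7] / [6];  Q = [1, 3, 6] / [2, 5, 7] / [4]
Final shape: (3, 3, 1).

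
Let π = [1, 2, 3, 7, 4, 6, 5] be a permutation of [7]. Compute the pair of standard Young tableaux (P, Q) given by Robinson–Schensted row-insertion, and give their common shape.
P = [1, 2, 3, 4, 5] / [6] / [7];  Q = [1, 2, 3, 4, 6] / [5] / [7];  common shape = (5, 1, 1)

Row-insert the values π_1, π_2, … into P one at a time, bumping the leftmost entry strictly greater than the inserted value down to the next row. The recording tableau Q records, in position (i, j), the step at which that cell was added to P.
  Insert 1 (step 1): P = [1];  Q = [1]
  Insert 2 (step 2): P = [1, 2];  Q = [1, 2]
  Insert 3 (step 3): P = [1, 2, 3];  Q = [1, 2, 3]
  Insert 7 (step 4): P = [1, 2, 3, 7];  Q = [1, 2, 3, 4]
  Insert 4 (step 5): P = [1, 2, 3, 4] / [7];  Q = [1, 2, 3, 4] / [5]
  Insert 6 (step 6): P = [1, 2, 3, 4, 6] / [7];  Q = [1, 2, 3, 4, 6] / [5]
  Insert 5 (step 7): P = [1, 2, 3, 4, 5] / [6] / [7];  Q = [1, 2, 3, 4, 6] / [5] / [7]
Final shape: (5, 1, 1).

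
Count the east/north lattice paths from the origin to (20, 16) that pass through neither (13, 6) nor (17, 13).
Number of paths = 4564083174

Inclusion–exclusion. Total paths: C(36, 20) = 7307872110. Through P₁: C(19, 13)·C(17, 7) = 527663136. Through P₂: C(30, 17)·C(6, 3) = 2395197000. Since P₁ is strictly southwest of P₂, a monotone path through both must visit P₁ then P₂; paths through both = C(19, 13)·C(11, 4)·C(6, 3) = 179071200. Avoid both = 7307872110 − 527663136 − 2395197000 + 179071200 = 4564083174.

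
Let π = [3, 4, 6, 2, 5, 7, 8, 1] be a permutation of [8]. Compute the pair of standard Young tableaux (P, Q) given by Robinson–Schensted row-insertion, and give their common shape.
P = [1, 4, 5, 7, 8] / [2, 6] / [3];  Q = [1, 2, 3, 6, 7] / [4, 5] / [8];  common shape = (5, 2, 1)

Row-insert the values π_1, π_2, … into P one at a time, bumping the leftmost entry strictly greater than the inserted value down to the next row. The recording tableau Q records, in position (i, j), the step at which that cell was added to P.
  Insert 3 (step 1): P = [3];  Q = [1]
  Insert 4 (step 2): P = [3, 4];  Q = [1, 2]
  Insert 6 (step 3): P = [3, 4, 6];  Q = [1, 2, 3]
  Insert 2 (step 4): P = [2, 4, 6] / [3];  Q = [1, 2, 3] / [4]
  Insert 5 (step 5): P = [2, 4, 5] / [3, 6];  Q = [1, 2, 3] / [4, 5]
  Insert 7 (step 6): P = [2, 4, 5, 7] / [3, 6];  Q = [1, 2, 3, 6] / [4, 5]
  Insert 8 (step 7): P = [2, 4, 5, 7, 8] / [3, 6];  Q = [1, 2, 3, 6, 7] / [4, 5]
  Insert 1 (step 8): P = [1, 4, 5, 7, 8] / [2, 6] / [3];  Q = [1, 2, 3, 6, 7] / [4, 5] / [8]
Final shape: (5, 2, 1).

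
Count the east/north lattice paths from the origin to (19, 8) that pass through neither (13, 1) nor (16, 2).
Number of paths = 2187903

Inclusion–exclusion. Total paths: C(27, 19) = 2220075. Through P₁: C(14, 13)·C(13, 6) = 24024. Through P₂: C(18, 16)·C(9, 3) = 12852. Since P₁ is strictly southwest of P₂, a monotone path through both must visit P₁ then P₂; paths through both = C(14, 13)·C(4, 3)·C(9, 3) = 4704. Avoid both = 2220075 − 24024 − 12852 + 4704 = 2187903.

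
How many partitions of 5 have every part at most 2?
p(5, parts ≤ 2) = 3

Partitions of 5 with all parts ≤ 2: 2+2+1, 2+1+1+1, 1+1+1+1+1. Count = 3.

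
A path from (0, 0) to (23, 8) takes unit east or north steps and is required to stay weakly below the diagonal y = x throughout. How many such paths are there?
Number of paths = 5259150

By the reflection principle (André's argument), the number of monotone paths to (23, 8) with n ≤ m that never go above y = x is C(31, 23) − C(31, 24) = 7888725 − 2629575 = 5259150.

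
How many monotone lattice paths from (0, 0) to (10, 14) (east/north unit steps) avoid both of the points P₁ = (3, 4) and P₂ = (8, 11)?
Number of paths = 801956

Inclusion–exclusion. Total paths: C(24, 10) = 1961256. Through P₁: C(7, 3)·C(17, 7) = 680680. Through P₂: C(19, 8)·C(5, 2) = 755820. Since P₁ is strictly southwest of P₂, a monotone path through both must visit P₁ then P₂; paths through both = C(7, 3)·C(12, 5)·C(5, 2) = 277200. Avoid both = 1961256 − 680680 − 755820 + 277200 = 801956.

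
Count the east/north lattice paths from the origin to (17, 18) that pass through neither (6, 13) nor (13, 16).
Number of paths = 3449933949

Inclusion–exclusion. Total paths: C(35, 17) = 4537567650. Through P₁: C(19, 6)·C(16, 11) = 118512576. Through P₂: C(29, 13)·C(6, 4) = 1017958725. Since P₁ is strictly southwest of P₂, a monotone path through both must visit P₁ then P₂; paths through both = C(19, 6)·C(10, 7)·C(6, 4) = 48837600. Avoid both = 4537567650 − 118512576 − 1017958725 + 48837600 = 3449933949.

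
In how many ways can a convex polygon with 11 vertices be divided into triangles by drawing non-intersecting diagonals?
C_9 = 4862

These polygon triangulations are counted by the Catalan number C_n = (1/(n + 1)) · C(2n, n). For n = 9: C_9 = (1/10) · C(18, 9) = 48620/10 = 4862.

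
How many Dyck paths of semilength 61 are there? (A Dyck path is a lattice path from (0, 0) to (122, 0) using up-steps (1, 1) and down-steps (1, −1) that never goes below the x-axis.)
C_61 = 6182127958584855650487080847216336

These Dyck paths are counted by the Catalan number C_n = (1/(n + 1)) · C(2n, n). For n = 61: C_61 = (1/62) · C(122, 61) = 383291933432261050330199012527412832/62 = 6182127958584855650487080847216336.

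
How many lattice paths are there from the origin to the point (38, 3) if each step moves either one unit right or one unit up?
Number of paths = 10660

A monotone lattice path from (0, 0) to (38, 3) consists of 38 east steps and 3 north steps in some order, so it is determined by which 38 of the 41 steps are east. The count is C(41, 38) = 10660.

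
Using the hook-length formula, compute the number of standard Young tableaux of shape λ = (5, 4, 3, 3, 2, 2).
# SYT of shape (5, 4, 3, 3, 2, 2) = 23279256

Hook-length formula: f^λ = n! / Π hook(c), product over all cells c of the Young diagram. For λ = (5, 4, 3, 3, 2, 2), n = 19 boxes. Hook lengths by row (left-to-right, top-to-bottom): [10, 9, 6, 3, 1]; [8, 7, 4, 1]; [6, 5, 2]; [5, 4, 1]; [3, 2]; [2, 1]. Product of hooks = 5225472000. So f^λ = 19! / 5225472000 = 121645100408832000 / 5225472000 = 23279256.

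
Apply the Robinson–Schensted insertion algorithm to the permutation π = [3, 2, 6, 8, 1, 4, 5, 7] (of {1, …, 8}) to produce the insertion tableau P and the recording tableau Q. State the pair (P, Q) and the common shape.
P = [1, 4, 5, 7] / [2, 6, 8] / [3];  Q = [1, 3, 4, 8] / [2, 6, 7] / [5];  common shape = (4, 3, 1)

Row-insert the values π_1, π_2, … into P one at a time, bumping the leftmost entry strictly greater than the inserted value down to the next row. The recording tableau Q records, in position (i, j), the step at which that cell was added to P.
  Insert 3 (step 1): P = [3];  Q = [1]
  Insert 2 (step 2): P = [2] / [3];  Q = [1] / [2]
  Insert 6 (step 3): P = [2, 6] / [3];  Q = [1, 3] / [2]
  Insert 8 (step 4): P = [2, 6, 8] / [3];  Q = [1, 3, 4] / [2]
  Insert 1 (step 5): P = [1, 6, 8] / [2] / [3];  Q = [1, 3, 4] / [2] / [5]
  Insert 4 (step 6): P = [1, 4, 8] / [2, 6] / [3];  Q = [1, 3, 4] / [2, 6] / [5]
  Insert 5 (step 7): P = [1, 4, 5] / [2, 6, 8] / [3];  Q = [1, 3, 4] / [2, 6, 7] / [5]
  Insert 7 (step 8): P = [1, 4, 5, 7] / [2, 6, 8] / [3];  Q = [1, 3, 4, 8] / [2, 6, 7] / [5]
Final shape: (4, 3, 1).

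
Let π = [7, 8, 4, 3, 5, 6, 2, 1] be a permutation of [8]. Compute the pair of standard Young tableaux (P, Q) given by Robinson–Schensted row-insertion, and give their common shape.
P = [1, 5, 6] / [2, 8] / [3] / [4] / [7];  Q = [1, 2, 6] / [3, 5] / [4] / [7] / [8];  common shape = (3, 2, 1, 1, 1)

Row-insert the values π_1, π_2, … into P one at a time, bumping the leftmost entry strictly greater than the inserted value down to the next row. The recording tableau Q records, in position (i, j), the step at which that cell was added to P.
  Insert 7 (step 1): P = [7];  Q = [1]
  Insert 8 (step 2): P = [7, 8];  Q = [1, 2]
  Insert 4 (step 3): P = [4, 8] / [7];  Q = [1, 2] / [3]
  Insert 3 (step 4): P = [3, 8] / [4] / [7];  Q = [1, 2] / [3] / [4]
  Insert 5 (step 5): P = [3, 5] / [4, 8] / [7];  Q = [1, 2] / [3, 5] / [4]
  Insert 6 (step 6): P = [3, 5, 6] / [4, 8] / [7];  Q = [1, 2, 6] / [3, 5] / [4]
  Insert 2 (step 7): P = [2, 5, 6] / [3, 8] / [4] / [7];  Q = [1, 2, 6] / [3, 5] / [4] / [7]
  Insert 1 (step 8): P = [1, 5, 6] / [2, 8] / [3] / [4] / [7];  Q = [1, 2, 6] / [3, 5] / [4] / [7] / [8]
Final shape: (3, 2, 1, 1, 1).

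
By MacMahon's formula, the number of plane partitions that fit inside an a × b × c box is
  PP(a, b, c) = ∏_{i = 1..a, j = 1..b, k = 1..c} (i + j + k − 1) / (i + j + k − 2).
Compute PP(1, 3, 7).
PP(1, 3, 7) = 120

Evaluate the triple product over i = 1..1, j = 1..3, k = 1..7. The factors are (2/1) · (3/2) · (4/3) · (5/4) · (6/5) · (7/6) · (8/7) · (3/2) · … (21 factors total). The numerators and denominators telescope so the product is an integer; carrying out the multiplication exactly gives PP(1, 3, 7) = 120.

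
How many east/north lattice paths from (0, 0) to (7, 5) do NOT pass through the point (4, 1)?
Number of paths = 617

Total paths from (0, 0) to (7, 5): C(12, 7) = 792. Paths through (4, 1): (paths (0, 0) → (4, 1)) × (paths (4, 1) → (7, 5)) = C(5, 4) · C(7, 3) = 5 · 35 = 175. Avoidance count = 792 − 175 = 617.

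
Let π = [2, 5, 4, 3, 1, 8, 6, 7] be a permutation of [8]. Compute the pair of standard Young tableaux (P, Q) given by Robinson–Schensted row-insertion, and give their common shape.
P = [1, 3, 6, 7] / [2, 8] / [4] / [5];  Q = [1, 2, 6, 8] / [3, 7] / [4] / [5];  common shape = (4, 2, 1, 1)

Row-insert the values π_1, π_2, … into P one at a time, bumping the leftmost entry strictly greater than the inserted value down to the next row. The recording tableau Q records, in position (i, j), the step at which that cell was added to P.
  Insert 2 (step 1): P = [2];  Q = [1]
  Insert 5 (step 2): P = [2, 5];  Q = [1, 2]
  Insert 4 (step 3): P = [2, 4] / [5];  Q = [1, 2] / [3]
  Insert 3 (step 4): P = [2, 3] / [4] / [5];  Q = [1, 2] / [3] / [4]
  Insert 1 (step 5): P = [1, 3] / [2] / [4] / [5];  Q = [1, 2] / [3] / [4] / [5]
  Insert 8 (step 6): P = [1, 3, 8] / [2] / [4] / [5];  Q = [1, 2, 6] / [3] / [4] / [5]
  Insert 6 (step 7): P = [1, 3, 6] / [2, 8] / [4] / [5];  Q = [1, 2, 6] / [3, 7] / [4] / [5]
  Insert 7 (step 8): P = [1, 3, 6, 7] / [2, 8] / [4] / [5];  Q = [1, 2, 6, 8] / [3, 7] / [4] / [5]
Final shape: (4, 2, 1, 1).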